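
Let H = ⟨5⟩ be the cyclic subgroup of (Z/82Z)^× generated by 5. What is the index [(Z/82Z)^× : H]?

ord(5) | φ(82) = φ(2)·φ(41) = 1·40 = 40 = 2^3 · 5.
Divisors of 40: 1, 2, 4, 5, 8, 10, 20, 40.
Check 5^d mod 82 for each divisor in increasing order:
5^1 ≡ 5 (mod 82)
5^2 ≡ 25 (mod 82)
5^4 ≡ 51 (mod 82)
5^5 ≡ 9 (mod 82)
5^8 ≡ 59 (mod 82)
5^10 ≡ 81 (mod 82)
5^20 ≡ 1 (mod 82) ✓
The order of 5 is 20, so the subgroup it generates has 20 elements.
[(Z/82Z)^× : ⟨5⟩] = 40/20 = 2.

2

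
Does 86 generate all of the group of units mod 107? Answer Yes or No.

No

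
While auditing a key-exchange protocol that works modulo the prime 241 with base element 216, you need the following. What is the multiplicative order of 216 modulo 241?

20

Since 216 ∈ (Z/241Z)^×, its order divides φ(241) = 241 − 1 = 240 = 2^4 · 3 · 5.
Divisors of 240: 1, 2, 3, 4, 5, 6, 8, 10, 12, 15, 16, 20, 24, 30, 40, 48, 60, 80, 120, 240.
Evaluate successive powers at the divisors of 240:
216^1 ≡ 216
216^2 ≡ 143
216^3 ≡ 40
216^4 ≡ 205
216^5 ≡ 177
216^6 ≡ 154
216^8 ≡ 91
216^10 ≡ 240
216^12 ≡ 98
216^15 ≡ 64
216^16 ≡ 87
216^20 ≡ 1
Hence ord(216) = 20.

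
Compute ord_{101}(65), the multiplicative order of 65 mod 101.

Since 65 ∈ (Z/101Z)^×, its order divides φ(101) = 101 − 1 = 100 = 2^2 · 5^2.
Divisors of 100: 1, 2, 4, 5, 10, 20, 25, 50, 100.
Check 65^d mod 101 for each divisor in increasing order:
65^1 ≡ 65
65^2 ≡ 84
65^4 ≡ 87
65^5 ≡ 100
65^10 ≡ 1
So ord_101(65) = 10.

10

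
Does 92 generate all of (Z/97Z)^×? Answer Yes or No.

φ(97) = 97 − 1 = 96 = 2^5 · 3.
Test 92^(96/q) mod 97 for each prime factor q of 96:
92^48 ≡ 96 (mod 97)  [q = 2: ≢ 1 ✓]
92^32 ≡ 35 (mod 97)  [q = 3: ≢ 1 ✓]
None equal 1, so ord_97(92) = 96: 92 is a primitive root.

Yes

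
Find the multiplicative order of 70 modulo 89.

ord(70) | φ(89) = 89 − 1 = 88 = 2^3 · 11.
Divisors of 88: 1, 2, 4, 8, 11, 22, 44, 88.
Check 70^d mod 89 for each divisor in increasing order:
70^1 ≡ 70 (mod 89)
70^2 ≡ 5 (mod 89)
70^4 ≡ 25 (mod 89)
70^8 ≡ 2 (mod 89)
70^11 ≡ 77 (mod 89)
70^22 ≡ 55 (mod 89)
70^44 ≡ 88 (mod 89)
70^88 ≡ 1 (mod 89) ✓
So ord_89(70) = 88.

88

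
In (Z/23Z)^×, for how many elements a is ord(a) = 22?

10

φ(23) = 23 − 1 = 22 = 2 · 11.
In a cyclic group of order 22, there are φ(d) elements of order d for each divisor d of 22, and zero for non-divisors.
22 = 2 · 11 divides 22, and φ(22) = 10.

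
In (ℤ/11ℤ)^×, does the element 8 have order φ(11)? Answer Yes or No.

Yes

φ(11) = 11 − 1 = 10 = 2 · 5.
8 is a primitive root mod 11 iff 8^(φ(11)/q) ≢ 1 for every prime q | φ(11), i.e. q ∈ {2, 5}.
8^5 ≡ 10 (mod 11)  [q = 2: ≢ 1 ✓]
8^2 ≡ 9 (mod 11)  [q = 5: ≢ 1 ✓]
Every test exponent gives a nontrivial residue, hence 8 generates the full group.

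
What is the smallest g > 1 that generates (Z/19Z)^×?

φ(19) = 19 − 1 = 18 = 2 · 3^2.
g is a primitive root iff g^(18/q) ≢ 1 (mod 19) for each prime q ∈ {2, 3}.
g = 2: 2^9 ≡ 18; 2^6 ≡ 7 — none is 1, so 2 is a primitive root.
The smallest primitive root modulo 19 is 2.

2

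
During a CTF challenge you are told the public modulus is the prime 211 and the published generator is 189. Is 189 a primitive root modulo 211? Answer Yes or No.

No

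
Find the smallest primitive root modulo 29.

2

φ(29) = 29 − 1 = 28 = 2^2 · 7.
g is a primitive root iff g^(28/q) ≢ 1 (mod 29) for each prime q ∈ {2, 7}.
g = 2: 2^14 ≡ 28; 2^4 ≡ 16 — none is 1, so 2 is a primitive root.
Hence the least primitive root of 29 is 2.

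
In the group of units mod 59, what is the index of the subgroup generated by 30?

By Lagrange's theorem, ord_59(30) divides φ(59) = 59 − 1 = 58 = 2 · 29.
Divisors of 58: 1, 2, 29, 58.
Compute 30^d (mod 59) for the divisors d until we hit 1:
30^1 ≡ 30 (mod 59)
30^2 ≡ 15 (mod 59)
30^29 ≡ 58 (mod 59)
30^58 ≡ 1 (mod 59) ✓
Thus |⟨30⟩| = ord(30) = 58.
The index is φ(59) / ord(30) = 58 / 58 = 1.

1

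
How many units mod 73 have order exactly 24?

8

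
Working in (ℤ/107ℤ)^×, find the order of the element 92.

By Lagrange's theorem, ord_107(92) divides φ(107) = 107 − 1 = 106 = 2 · 53.
Divisors of 106: 1, 2, 53, 106.
Compute 92^d (mod 107) for the divisors d until we hit 1:
92^1 ≡ 92 (mod 107)
92^2 ≡ 11 (mod 107)
92^53 ≡ 1 (mod 107) ✓
Hence ord(92) = 53.

53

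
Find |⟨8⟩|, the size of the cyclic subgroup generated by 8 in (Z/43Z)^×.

ord(8) | φ(43) = 43 − 1 = 42 = 2 · 3 · 7.
Divisors of 42: 1, 2, 3, 6, 7, 14, 21, 42.
Compute 8^d (mod 43) for the divisors d until we hit 1:
8^1 ≡ 8
8^2 ≡ 21
8^3 ≡ 39
8^6 ≡ 16
8^7 ≡ 42
8^14 ≡ 1
Hence ord(8) = 14.

14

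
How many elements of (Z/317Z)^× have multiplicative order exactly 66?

0

φ(317) = 317 − 1 = 316 = 2^2 · 79.
Since (Z/317Z)^× is cyclic of order 316, the number of elements of order d is φ(d) when d | 316 and 0 otherwise.
Here 316 is not a multiple of 66, so there are no elements of order 66.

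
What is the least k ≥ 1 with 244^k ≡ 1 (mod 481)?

36

By Lagrange's theorem, ord_481(244) divides φ(481) = φ(13·37) = (13−1)·(37−1) = 12·36 = 432 = 2^4 · 3^3.
Divisors of 432: 1, 2, 3, 4, 6, 8, 9, 12, 16, 18, 24, 27, 36, 48, 54, 72, 108, 144, 216, 432.
Evaluate successive powers at the divisors of 432:
244^1 ≡ 244 (mod 481)
244^2 ≡ 373 (mod 481)
244^3 ≡ 103 (mod 481)
244^4 ≡ 120 (mod 481)
244^6 ≡ 27 (mod 481)
244^8 ≡ 451 (mod 481)
244^9 ≡ 376 (mod 481)
244^12 ≡ 248 (mod 481)
244^16 ≡ 419 (mod 481)
244^18 ≡ 443 (mod 481)
244^24 ≡ 417 (mod 481)
244^27 ≡ 142 (mod 481)
244^36 ≡ 1 (mod 481) ✓
Hence ord(244) = 36.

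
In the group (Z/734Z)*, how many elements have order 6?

2

φ(734) = φ(2)·φ(367) = 1·366 = 366 = 2 · 3 · 61.
(Z/734Z)^× is cyclic (|G| = 366); a cyclic group of order m has exactly φ(d) elements of each order d | m, and none otherwise.
6 = 2 · 3 divides 366, and φ(6) = 2.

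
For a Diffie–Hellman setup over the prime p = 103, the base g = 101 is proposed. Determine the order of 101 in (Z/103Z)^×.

Since 101 ∈ (Z/103Z)^×, its order divides φ(103) = 103 − 1 = 102 = 2 · 3 · 17.
Divisors of 102: 1, 2, 3, 6, 17, 34, 51, 102.
Check 101^d mod 103 for each divisor in increasing order:
101^1 ≡ 101 (mod 103)
101^2 ≡ 4 (mod 103)
101^3 ≡ 95 (mod 103)
101^6 ≡ 64 (mod 103)
101^17 ≡ 47 (mod 103)
101^34 ≡ 46 (mod 103)
101^51 ≡ 102 (mod 103)
101^102 ≡ 1 (mod 103) ✓
So ord_103(101) = 102.

102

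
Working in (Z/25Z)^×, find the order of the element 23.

The order of 23 must divide φ(25) = φ(5^2) = 5·(5−1) = 20 = 2^2 · 5.
Divisors of 20: 1, 2, 4, 5, 10, 20.
Evaluate successive powers at the divisors of 20:
23^1 ≡ 23 (mod 25)
23^2 ≡ 4 (mod 25)
23^4 ≡ 16 (mod 25)
23^5 ≡ 18 (mod 25)
23^10 ≡ 24 (mod 25)
23^20 ≡ 1 (mod 25) ✓
Therefore the multiplicative order of 23 modulo 25 is 20.

20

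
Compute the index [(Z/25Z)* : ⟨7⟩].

5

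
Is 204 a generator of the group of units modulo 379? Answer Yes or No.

φ(379) = 379 − 1 = 378 = 2 · 3^3 · 7.
204 is a primitive root mod 379 iff 204^(φ(379)/q) ≢ 1 for every prime q | φ(379), i.e. q ∈ {2, 3, 7}.
204^189 ≡ 1 (mod 379)  [q = 2: ≡ 1 ✗]
204^126 ≡ 51 (mod 379)  [q = 3: ≢ 1 ✓]
204^54 ≡ 86 (mod 379)  [q = 7: ≢ 1 ✓]
The check at q = 2 fails, so 204 generates a proper subgroup.

No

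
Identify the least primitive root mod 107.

φ(107) = 107 − 1 = 106 = 2 · 53.
Test candidates g = 2, 3, … against the prime factors q ∈ {2, 53} of φ(107): g is a generator iff g^(106/q) ≢ 1 for every such q.
g = 2: 2^53 ≡ 106; 2^2 ≡ 4 — none is 1, so 2 is a primitive root.
Hence the least primitive root of 107 is 2.

2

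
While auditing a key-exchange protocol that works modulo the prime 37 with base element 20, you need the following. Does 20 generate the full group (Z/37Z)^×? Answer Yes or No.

Yes

φ(37) = 37 − 1 = 36 = 2^2 · 3^2.
20 is a primitive root mod 37 iff 20^(φ(37)/q) ≢ 1 for every prime q | φ(37), i.e. q ∈ {2, 3}.
20^18 ≡ 36 (mod 37)  [q = 2: ≢ 1 ✓]
20^12 ≡ 26 (mod 37)  [q = 3: ≢ 1 ✓]
Every test exponent gives a nontrivial residue, hence 20 generates the full group.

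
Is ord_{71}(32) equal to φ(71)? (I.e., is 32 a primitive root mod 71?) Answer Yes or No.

No

φ(71) = 71 − 1 = 70 = 2 · 5 · 7.
It suffices to check that the order of 32 is not a proper divisor of 70: compute 32^(70/q) for q ∈ {2, 5, 7}.
32^35 ≡ 1 (mod 71)  [q = 2: ≡ 1 ✗]
32^14 ≡ 1 (mod 71)  [q = 5: ≡ 1 ✗]
32^10 ≡ 37 (mod 71)  [q = 7: ≢ 1 ✓]
32^35 ≡ 1 shows ord(32) | 35, strictly less than φ(71); not a primitive root.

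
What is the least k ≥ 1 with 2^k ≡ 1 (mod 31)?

By Lagrange's theorem, ord_31(2) divides φ(31) = 31 − 1 = 30 = 2 · 3 · 5.
Divisors of 30: 1, 2, 3, 5, 6, 10, 15, 30.
Test each divisor d:
2^1 ≡ 2 (mod 31)
2^2 ≡ 4 (mod 31)
2^3 ≡ 8 (mod 31)
2^5 ≡ 1 (mod 31) ✓
So ord_31(2) = 5.

5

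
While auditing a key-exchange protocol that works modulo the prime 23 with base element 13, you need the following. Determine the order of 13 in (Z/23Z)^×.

By Lagrange's theorem, ord_23(13) divides φ(23) = 23 − 1 = 22 = 2 · 11.
Divisors of 22: 1, 2, 11, 22.
Check 13^d mod 23 for each divisor in increasing order:
13^1 ≡ 13 (mod 23)
13^2 ≡ 8 (mod 23)
13^11 ≡ 1 (mod 23) ✓
So ord_23(13) = 11.

11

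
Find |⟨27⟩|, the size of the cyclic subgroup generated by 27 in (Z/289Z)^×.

272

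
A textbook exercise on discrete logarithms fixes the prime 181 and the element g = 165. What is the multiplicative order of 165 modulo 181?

90

Since 165 ∈ (Z/181Z)^×, its order divides φ(181) = 181 − 1 = 180 = 2^2 · 3^2 · 5.
Divisors of 180: 1, 2, 3, 4, 5, 6, 9, 10, 12, 15, 18, 20, 30, 36, 45, 60, 90, 180.
Evaluate successive powers at the divisors of 180:
165^1 ≡ 165
165^2 ≡ 75
165^3 ≡ 67
165^4 ≡ 14
165^5 ≡ 138
165^6 ≡ 145
165^9 ≡ 122
165^10 ≡ 39
165^12 ≡ 29
165^15 ≡ 133
165^18 ≡ 42
165^20 ≡ 73
165^30 ≡ 132
165^36 ≡ 135
165^45 ≡ 180
165^60 ≡ 48
165^90 ≡ 1
Hence ord(165) = 90.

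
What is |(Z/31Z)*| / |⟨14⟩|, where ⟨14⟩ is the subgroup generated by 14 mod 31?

2

By Lagrange's theorem, ord_31(14) divides φ(31) = 31 − 1 = 30 = 2 · 3 · 5.
Divisors of 30: 1, 2, 3, 5, 6, 10, 15, 30.
Check 14^d mod 31 for each divisor in increasing order:
14^1 ≡ 14
14^2 ≡ 10
14^3 ≡ 16
14^5 ≡ 5
14^6 ≡ 8
14^10 ≡ 25
14^15 ≡ 1
So ord_31(14) = 15, hence |⟨14⟩| = 15.
[(Z/31Z)^× : ⟨14⟩] = 30/15 = 2.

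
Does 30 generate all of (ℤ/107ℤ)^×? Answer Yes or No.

φ(107) = 107 − 1 = 106 = 2 · 53.
30 is a primitive root mod 107 iff 30^(φ(107)/q) ≢ 1 for every prime q | φ(107), i.e. q ∈ {2, 53}.
30^53 ≡ 1 (mod 107)  [q = 2: ≡ 1 ✗]
30^2 ≡ 44 (mod 107)  [q = 53: ≢ 1 ✓]
30^53 ≡ 1 shows ord(30) | 53, strictly less than φ(107); not a primitive root.

No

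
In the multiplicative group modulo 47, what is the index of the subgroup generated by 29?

ord(29) | φ(47) = 47 − 1 = 46 = 2 · 23.
Divisors of 46: 1, 2, 23, 46.
Compute 29^d (mod 47) for the divisors d until we hit 1:
29^1 ≡ 29
29^2 ≡ 42
29^23 ≡ 46
29^46 ≡ 1
Thus |⟨29⟩| = ord(29) = 46.
[(Z/47Z)^× : ⟨29⟩] = 46/46 = 1.

1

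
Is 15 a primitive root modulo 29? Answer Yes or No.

Yes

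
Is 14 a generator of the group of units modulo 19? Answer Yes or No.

Yes

φ(19) = 19 − 1 = 18 = 2 · 3^2.
14 is a primitive root mod 19 iff 14^(φ(19)/q) ≢ 1 for every prime q | φ(19), i.e. q ∈ {2, 3}.
14^9 ≡ 18 (mod 19)  [q = 2: ≢ 1 ✓]
14^6 ≡ 7 (mod 19)  [q = 3: ≢ 1 ✓]
None equal 1, so ord_19(14) = 18: 14 is a primitive root.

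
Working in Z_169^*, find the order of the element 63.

156

Since 63 ∈ (Z/169Z)^×, its order divides φ(169) = φ(13^2) = 13·(13−1) = 156 = 2^2 · 3 · 13.
Divisors of 156: 1, 2, 3, 4, 6, 12, 13, 26, 39, 52, 78, 156.
Test each divisor d:
63^1 ≡ 63 (mod 169)
63^2 ≡ 82 (mod 169)
63^3 ≡ 96 (mod 169)
63^4 ≡ 133 (mod 169)
63^6 ≡ 90 (mod 169)
63^12 ≡ 157 (mod 169)
63^13 ≡ 89 (mod 169)
63^26 ≡ 147 (mod 169)
63^39 ≡ 70 (mod 169)
63^52 ≡ 146 (mod 169)
63^78 ≡ 168 (mod 169)
63^156 ≡ 1 (mod 169) ✓
Hence ord(63) = 156.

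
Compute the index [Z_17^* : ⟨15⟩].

By Lagrange's theorem, ord_17(15) divides φ(17) = 17 − 1 = 16 = 2^4.
Divisors of 16: 1, 2, 4, 8, 16.
Check 15^d mod 17 for each divisor in increasing order:
15^1 ≡ 15 (mod 17)
15^2 ≡ 4 (mod 17)
15^4 ≡ 16 (mod 17)
15^8 ≡ 1 (mod 17) ✓
Thus |⟨15⟩| = ord(15) = 8.
Index = |(Z/17Z)^×| / |⟨15⟩| = 16 / 8 = 2.

2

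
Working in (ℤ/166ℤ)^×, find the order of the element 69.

41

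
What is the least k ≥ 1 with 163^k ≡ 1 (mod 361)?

57

Since 163 ∈ (Z/361Z)^×, its order divides φ(361) = φ(19^2) = 19·(19−1) = 342 = 2 · 3^2 · 19.
Divisors of 342: 1, 2, 3, 6, 9, 18, 19, 38, 57, 114, 171, 342.
Check 163^d mod 361 for each divisor in increasing order:
163^1 ≡ 163 (mod 361)
163^2 ≡ 216 (mod 361)
163^3 ≡ 191 (mod 361)
163^6 ≡ 20 (mod 361)
163^9 ≡ 210 (mod 361)
163^18 ≡ 58 (mod 361)
163^19 ≡ 68 (mod 361)
163^38 ≡ 292 (mod 361)
163^57 ≡ 1 (mod 361) ✓
Therefore the multiplicative order of 163 modulo 361 is 57.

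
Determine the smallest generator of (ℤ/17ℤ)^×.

3

φ(17) = 17 − 1 = 16 = 2^4.
Test candidates g = 2, 3, … against the prime factors q ∈ {2} of φ(17): g is a generator iff g^(16/q) ≢ 1 for every such q.
g = 2: 2^8 ≡ 1 — hits 1, so not a primitive root.
g = 3: 3^8 ≡ 16 — none is 1, so 3 is a primitive root.
The smallest primitive root modulo 17 is 3.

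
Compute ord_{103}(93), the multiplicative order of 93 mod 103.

Since 93 ∈ (Z/103Z)^×, its order divides φ(103) = 103 − 1 = 102 = 2 · 3 · 17.
Divisors of 102: 1, 2, 3, 6, 17, 34, 51, 102.
Test each divisor d:
93^1 ≡ 93
93^2 ≡ 100
93^3 ≡ 30
93^6 ≡ 76
93^17 ≡ 1
So ord_103(93) = 17.

17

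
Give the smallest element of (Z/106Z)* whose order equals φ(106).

3

φ(106) = φ(2)·φ(53) = 1·52 = 52 = 2^2 · 13.
g is a primitive root iff g^(52/q) ≢ 1 (mod 106) for each prime q ∈ {2, 13}.
g = 2: gcd(2, 106) = 2 > 1, not a unit — skip.
g = 3: 3^26 ≡ 105; 3^4 ≡ 81 — none is 1, so 3 is a primitive root.
The smallest primitive root modulo 106 is 3.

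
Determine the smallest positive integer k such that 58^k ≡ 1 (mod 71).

ord(58) | φ(71) = 71 − 1 = 70 = 2 · 5 · 7.
Divisors of 70: 1, 2, 5, 7, 10, 14, 35, 70.
Compute 58^d (mod 71) for the divisors d until we hit 1:
58^1 ≡ 58 (mod 71)
58^2 ≡ 27 (mod 71)
58^5 ≡ 37 (mod 71)
58^7 ≡ 5 (mod 71)
58^10 ≡ 20 (mod 71)
58^14 ≡ 25 (mod 71)
58^35 ≡ 1 (mod 71) ✓
The smallest such exponent is 35, so the order of 58 is 35.

35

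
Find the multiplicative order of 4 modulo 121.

55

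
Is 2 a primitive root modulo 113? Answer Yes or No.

φ(113) = 113 − 1 = 112 = 2^4 · 7.
Test 2^(112/q) mod 113 for each prime factor q of 112:
2^56 ≡ 1 (mod 113)  [q = 2: ≡ 1 ✗]
2^16 ≡ 109 (mod 113)  [q = 7: ≢ 1 ✓]
The check at q = 2 fails, so 2 generates a proper subgroup.

No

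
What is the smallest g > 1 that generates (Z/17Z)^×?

φ(17) = 17 − 1 = 16 = 2^4.
g is a primitive root iff g^(16/q) ≢ 1 (mod 17) for each prime q ∈ {2}.
g = 2: 2^8 ≡ 1 — hits 1, so not a primitive root.
g = 3: 3^8 ≡ 16 — none is 1, so 3 is a primitive root.
Hence the least primitive root of 17 is 3.

3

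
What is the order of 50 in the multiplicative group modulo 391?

Since 50 ∈ (Z/391Z)^×, its order divides φ(391) = φ(17·23) = (17−1)·(23−1) = 16·22 = 352 = 2^5 · 11.
Divisors of 352: 1, 2, 4, 8, 11, 16, 22, 32, 44, 88, 176, 352.
Check 50^d mod 391 for each divisor in increasing order:
50^1 ≡ 50 (mod 391)
50^2 ≡ 154 (mod 391)
50^4 ≡ 256 (mod 391)
50^8 ≡ 239 (mod 391)
50^11 ≡ 254 (mod 391)
50^16 ≡ 35 (mod 391)
50^22 ≡ 1 (mod 391) ✓
Therefore the multiplicative order of 50 modulo 391 is 22.

22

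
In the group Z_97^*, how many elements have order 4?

2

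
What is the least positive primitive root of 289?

φ(289) = φ(17^2) = 17·(17−1) = 272 = 2^4 · 17.
Test candidates g = 2, 3, … against the prime factors q ∈ {2, 17} of φ(289): g is a generator iff g^(272/q) ≢ 1 for every such q.
g = 2: 2^136 ≡ 1 — hits 1, so not a primitive root.
g = 3: 3^136 ≡ 288; 3^16 ≡ 171 — none is 1, so 3 is a primitive root.
The smallest primitive root modulo 289 is 3.

3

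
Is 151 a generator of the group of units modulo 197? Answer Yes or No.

Yes

φ(197) = 197 − 1 = 196 = 2^2 · 7^2.
It suffices to check that the order of 151 is not a proper divisor of 196: compute 151^(196/q) for q ∈ {2, 7}.
151^98 ≡ 196 (mod 197)  [q = 2: ≢ 1 ✓]
151^28 ≡ 178 (mod 197)  [q = 7: ≢ 1 ✓]
Every test exponent gives a nontrivial residue, hence 151 generates the full group.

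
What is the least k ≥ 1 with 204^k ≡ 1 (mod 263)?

131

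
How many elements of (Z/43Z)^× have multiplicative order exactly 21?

12

φ(43) = 43 − 1 = 42 = 2 · 3 · 7.
Since (Z/43Z)^× is cyclic of order 42, the number of elements of order d is φ(d) when d | 42 and 0 otherwise.
21 = 3 · 7 divides 42, and φ(21) = 12.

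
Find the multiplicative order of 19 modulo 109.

36

Since 19 ∈ (Z/109Z)^×, its order divides φ(109) = 109 − 1 = 108 = 2^2 · 3^3.
Divisors of 108: 1, 2, 3, 4, 6, 9, 12, 18, 27, 36, 54, 108.
Compute 19^d (mod 109) for the divisors d until we hit 1:
19^1 ≡ 19
19^2 ≡ 34
19^3 ≡ 101
19^4 ≡ 66
19^6 ≡ 64
19^9 ≡ 33
19^12 ≡ 63
19^18 ≡ 108
19^27 ≡ 76
19^36 ≡ 1
The smallest such exponent is 36, so the order of 19 is 36.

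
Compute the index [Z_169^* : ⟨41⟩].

1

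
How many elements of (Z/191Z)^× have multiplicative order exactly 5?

4

φ(191) = 191 − 1 = 190 = 2 · 5 · 19.
(Z/191Z)^× is cyclic (|G| = 190); a cyclic group of order m has exactly φ(d) elements of each order d | m, and none otherwise.
5 | 190, and φ(5) = 5 − 1 = 4.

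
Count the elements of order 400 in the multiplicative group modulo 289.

0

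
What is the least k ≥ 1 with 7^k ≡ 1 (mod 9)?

3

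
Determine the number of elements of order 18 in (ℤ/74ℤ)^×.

6

φ(74) = φ(2)·φ(37) = 1·36 = 36 = 2^2 · 3^2.
(Z/74Z)^× is cyclic (|G| = 36); a cyclic group of order m has exactly φ(d) elements of each order d | m, and none otherwise.
18 = 2 · 3^2 divides 36, and φ(18) = 6.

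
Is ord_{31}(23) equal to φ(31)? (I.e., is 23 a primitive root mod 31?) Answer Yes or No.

φ(31) = 31 − 1 = 30 = 2 · 3 · 5.
An element g generates (Z/31Z)^× iff g^(30/q) ≢ 1 (mod 31) for each prime q ∈ {2, 3, 5}.
23^15 ≡ 30 (mod 31)  [q = 2: ≢ 1 ✓]
23^10 ≡ 1 (mod 31)  [q = 3: ≡ 1 ✗]
23^6 ≡ 8 (mod 31)  [q = 5: ≢ 1 ✓]
23^10 ≡ 1 shows ord(23) | 10, strictly less than φ(31); not a primitive root.

No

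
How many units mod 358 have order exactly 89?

φ(358) = φ(2)·φ(179) = 1·178 = 178 = 2 · 89.
In a cyclic group of order 178, there are φ(d) elements of order d for each divisor d of 178, and zero for non-divisors.
89 | 178, and φ(89) = 89 − 1 = 88.

88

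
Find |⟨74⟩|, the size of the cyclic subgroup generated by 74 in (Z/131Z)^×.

The order of 74 must divide φ(131) = 131 − 1 = 130 = 2 · 5 · 13.
Divisors of 130: 1, 2, 5, 10, 13, 26, 65, 130.
Test each divisor d:
74^1 ≡ 74 (mod 131)
74^2 ≡ 105 (mod 131)
74^5 ≡ 113 (mod 131)
74^10 ≡ 62 (mod 131)
74^13 ≡ 53 (mod 131)
74^26 ≡ 58 (mod 131)
74^65 ≡ 1 (mod 131) ✓
Therefore the multiplicative order of 74 modulo 131 is 65.

65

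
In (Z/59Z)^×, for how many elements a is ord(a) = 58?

28

φ(59) = 59 − 1 = 58 = 2 · 29.
In a cyclic group of order 58, there are φ(d) elements of order d for each divisor d of 58, and zero for non-divisors.
58 = 2 · 29 divides 58, and φ(58) = 28.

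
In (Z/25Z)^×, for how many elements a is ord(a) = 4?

φ(25) = φ(5^2) = 5·(5−1) = 20 = 2^2 · 5.
Since (Z/25Z)^× is cyclic of order 20, the number of elements of order d is φ(d) when d | 20 and 0 otherwise.
4 = 2^2 divides 20, and φ(4) = 2.

2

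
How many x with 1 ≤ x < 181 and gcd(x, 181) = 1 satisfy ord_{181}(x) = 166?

φ(181) = 181 − 1 = 180 = 2^2 · 3^2 · 5.
Since (Z/181Z)^× is cyclic of order 180, the number of elements of order d is φ(d) when d | 180 and 0 otherwise.
Since 166 ∤ 180, the count is 0.

0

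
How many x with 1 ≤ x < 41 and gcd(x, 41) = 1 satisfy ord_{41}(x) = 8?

φ(41) = 41 − 1 = 40 = 2^3 · 5.
(Z/41Z)^× is cyclic (|G| = 40); a cyclic group of order m has exactly φ(d) elements of each order d | m, and none otherwise.
8 = 2^3 divides 40, and φ(8) = 4.

4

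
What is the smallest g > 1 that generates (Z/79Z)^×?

3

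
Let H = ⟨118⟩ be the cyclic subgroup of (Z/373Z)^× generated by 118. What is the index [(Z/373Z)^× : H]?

1

Since 118 ∈ (Z/373Z)^×, its order divides φ(373) = 373 − 1 = 372 = 2^2 · 3 · 31.
Divisors of 372: 1, 2, 3, 4, 6, 12, 31, 62, 93, 124, 186, 372.
Evaluate successive powers at the divisors of 372:
118^1 ≡ 118 (mod 373)
118^2 ≡ 123 (mod 373)
118^3 ≡ 340 (mod 373)
118^4 ≡ 209 (mod 373)
118^6 ≡ 343 (mod 373)
118^12 ≡ 154 (mod 373)
118^31 ≡ 200 (mod 373)
118^62 ≡ 89 (mod 373)
118^93 ≡ 269 (mod 373)
118^124 ≡ 88 (mod 373)
118^186 ≡ 372 (mod 373)
118^372 ≡ 1 (mod 373) ✓
So ord_373(118) = 372, hence |⟨118⟩| = 372.
[(Z/373Z)^× : ⟨118⟩] = 372/372 = 1.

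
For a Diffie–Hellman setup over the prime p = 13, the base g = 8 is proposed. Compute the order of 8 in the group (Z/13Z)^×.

4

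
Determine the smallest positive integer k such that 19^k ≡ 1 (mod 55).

10

By Lagrange's theorem, ord_55(19) divides φ(55) = φ(5·11) = (5−1)·(11−1) = 4·10 = 40 = 2^3 · 5.
Divisors of 40: 1, 2, 4, 5, 8, 10, 20, 40.
Check 19^d mod 55 for each divisor in increasing order:
19^1 ≡ 19
19^2 ≡ 31
19^4 ≡ 26
19^5 ≡ 54
19^8 ≡ 16
19^10 ≡ 1
So ord_55(19) = 10.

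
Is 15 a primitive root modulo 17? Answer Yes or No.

φ(17) = 17 − 1 = 16 = 2^4.
It suffices to check that the order of 15 is not a proper divisor of 16: compute 15^(16/q) for q ∈ {2}.
15^8 ≡ 1 (mod 17)  [q = 2: ≡ 1 ✗]
Since 15^8 ≡ 1, the order of 15 divides 8 < 16, so 15 is not a primitive root.

No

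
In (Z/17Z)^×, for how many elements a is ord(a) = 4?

2

φ(17) = 17 − 1 = 16 = 2^4.
In a cyclic group of order 16, there are φ(d) elements of order d for each divisor d of 16, and zero for non-divisors.
4 = 2^2 divides 16, and φ(4) = 2.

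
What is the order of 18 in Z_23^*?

ord(18) | φ(23) = 23 − 1 = 22 = 2 · 11.
Divisors of 22: 1, 2, 11, 22.
Check 18^d mod 23 for each divisor in increasing order:
18^1 ≡ 18
18^2 ≡ 2
18^11 ≡ 1
The smallest such exponent is 11, so the order of 18 is 11.

11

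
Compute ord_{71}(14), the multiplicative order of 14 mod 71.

ord(14) | φ(71) = 71 − 1 = 70 = 2 · 5 · 7.
Divisors of 70: 1, 2, 5, 7, 10, 14, 35, 70.
Check 14^d mod 71 for each divisor in increasing order:
14^1 ≡ 14
14^2 ≡ 54
14^5 ≡ 70
14^7 ≡ 17
14^10 ≡ 1
So ord_71(14) = 10.

10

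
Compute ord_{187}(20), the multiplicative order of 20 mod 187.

The order of 20 must divide φ(187) = φ(11·17) = (11−1)·(17−1) = 10·16 = 160 = 2^5 · 5.
Divisors of 160: 1, 2, 4, 5, 8, 10, 16, 20, 32, 40, 80, 160.
Compute 20^d (mod 187) for the divisors d until we hit 1:
20^1 ≡ 20 (mod 187)
20^2 ≡ 26 (mod 187)
20^4 ≡ 115 (mod 187)
20^5 ≡ 56 (mod 187)
20^8 ≡ 135 (mod 187)
20^10 ≡ 144 (mod 187)
20^16 ≡ 86 (mod 187)
20^20 ≡ 166 (mod 187)
20^32 ≡ 103 (mod 187)
20^40 ≡ 67 (mod 187)
20^80 ≡ 1 (mod 187) ✓
Therefore the multiplicative order of 20 modulo 187 is 80.

80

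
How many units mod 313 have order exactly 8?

4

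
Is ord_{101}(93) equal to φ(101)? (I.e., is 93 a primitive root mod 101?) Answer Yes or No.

Yes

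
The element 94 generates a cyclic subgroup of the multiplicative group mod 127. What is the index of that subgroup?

6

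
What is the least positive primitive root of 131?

2

φ(131) = 131 − 1 = 130 = 2 · 5 · 13.
Test candidates g = 2, 3, … against the prime factors q ∈ {2, 5, 13} of φ(131): g is a generator iff g^(130/q) ≢ 1 for every such q.
g = 2: 2^65 ≡ 130; 2^26 ≡ 53; 2^10 ≡ 107 — none is 1, so 2 is a primitive root.
So 2 is the smallest generator of (Z/131Z)^×.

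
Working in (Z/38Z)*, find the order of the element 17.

The order of 17 must divide φ(38) = φ(2)·φ(19) = 1·18 = 18 = 2 · 3^2.
Divisors of 18: 1, 2, 3, 6, 9, 18.
Check 17^d mod 38 for each divisor in increasing order:
17^1 ≡ 17
17^2 ≡ 23
17^3 ≡ 11
17^6 ≡ 7
17^9 ≡ 1
The smallest such exponent is 9, so the order of 17 is 9.

9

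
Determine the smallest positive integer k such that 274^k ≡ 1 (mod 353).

By Lagrange's theorem, ord_353(274) divides φ(353) = 353 − 1 = 352 = 2^5 · 11.
Divisors of 352: 1, 2, 4, 8, 11, 16, 22, 32, 44, 88, 176, 352.
Check 274^d mod 353 for each divisor in increasing order:
274^1 ≡ 274 (mod 353)
274^2 ≡ 240 (mod 353)
274^4 ≡ 61 (mod 353)
274^8 ≡ 191 (mod 353)
274^11 ≡ 67 (mod 353)
274^16 ≡ 122 (mod 353)
274^22 ≡ 253 (mod 353)
274^32 ≡ 58 (mod 353)
274^44 ≡ 116 (mod 353)
274^88 ≡ 42 (mod 353)
274^176 ≡ 352 (mod 353)
274^352 ≡ 1 (mod 353) ✓
Therefore the multiplicative order of 274 modulo 353 is 352.

352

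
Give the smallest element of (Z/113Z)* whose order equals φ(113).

3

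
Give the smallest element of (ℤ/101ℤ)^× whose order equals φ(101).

2

φ(101) = 101 − 1 = 100 = 2^2 · 5^2.
g is a primitive root iff g^(100/q) ≢ 1 (mod 101) for each prime q ∈ {2, 5}.
g = 2: 2^50 ≡ 100; 2^20 ≡ 95 — none is 1, so 2 is a primitive root.
The smallest primitive root modulo 101 is 2.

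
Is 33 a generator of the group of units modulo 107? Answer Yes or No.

No

φ(107) = 107 − 1 = 106 = 2 · 53.
Test 33^(106/q) mod 107 for each prime factor q of 106:
33^53 ≡ 1 (mod 107)  [q = 2: ≡ 1 ✗]
33^2 ≡ 19 (mod 107)  [q = 53: ≢ 1 ✓]
The check at q = 2 fails, so 33 generates a proper subgroup.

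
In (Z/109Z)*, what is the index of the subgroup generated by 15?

4

By Lagrange's theorem, ord_109(15) divides φ(109) = 109 − 1 = 108 = 2^2 · 3^3.
Divisors of 108: 1, 2, 3, 4, 6, 9, 12, 18, 27, 36, 54, 108.
Evaluate successive powers at the divisors of 108:
15^1 ≡ 15 (mod 109)
15^2 ≡ 7 (mod 109)
15^3 ≡ 105 (mod 109)
15^4 ≡ 49 (mod 109)
15^6 ≡ 16 (mod 109)
15^9 ≡ 45 (mod 109)
15^12 ≡ 38 (mod 109)
15^18 ≡ 63 (mod 109)
15^27 ≡ 1 (mod 109) ✓
Thus |⟨15⟩| = ord(15) = 27.
Index = |(Z/109Z)^×| / |⟨15⟩| = 108 / 27 = 4.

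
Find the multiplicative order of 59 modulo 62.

Since 59 ∈ (Z/62Z)^×, its order divides φ(62) = φ(2)·φ(31) = 1·30 = 30 = 2 · 3 · 5.
Divisors of 30: 1, 2, 3, 5, 6, 10, 15, 30.
Test each divisor d:
59^1 ≡ 59 (mod 62)
59^2 ≡ 9 (mod 62)
59^3 ≡ 35 (mod 62)
59^5 ≡ 5 (mod 62)
59^6 ≡ 47 (mod 62)
59^10 ≡ 25 (mod 62)
59^15 ≡ 1 (mod 62) ✓
So ord_62(59) = 15.

15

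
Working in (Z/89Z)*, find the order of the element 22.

22

By Lagrange's theorem, ord_89(22) divides φ(89) = 89 − 1 = 88 = 2^3 · 11.
Divisors of 88: 1, 2, 4, 8, 11, 22, 44, 88.
Test each divisor d:
22^1 ≡ 22
22^2 ≡ 39
22^4 ≡ 8
22^8 ≡ 64
22^11 ≡ 88
22^22 ≡ 1
The smallest such exponent is 22, so the order of 22 is 22.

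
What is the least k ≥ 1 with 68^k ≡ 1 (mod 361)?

3

By Lagrange's theorem, ord_361(68) divides φ(361) = φ(19^2) = 19·(19−1) = 342 = 2 · 3^2 · 19.
Divisors of 342: 1, 2, 3, 6, 9, 18, 19, 38, 57, 114, 171, 342.
Evaluate successive powers at the divisors of 342:
68^1 ≡ 68
68^2 ≡ 292
68^3 ≡ 1
The smallest such exponent is 3, so the order of 68 is 3.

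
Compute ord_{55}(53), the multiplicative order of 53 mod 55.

ord(53) | φ(55) = φ(5·11) = (5−1)·(11−1) = 4·10 = 40 = 2^3 · 5.
Divisors of 40: 1, 2, 4, 5, 8, 10, 20, 40.
Test each divisor d:
53^1 ≡ 53 (mod 55)
53^2 ≡ 4 (mod 55)
53^4 ≡ 16 (mod 55)
53^5 ≡ 23 (mod 55)
53^8 ≡ 36 (mod 55)
53^10 ≡ 34 (mod 55)
53^20 ≡ 1 (mod 55) ✓
So ord_55(53) = 20.

20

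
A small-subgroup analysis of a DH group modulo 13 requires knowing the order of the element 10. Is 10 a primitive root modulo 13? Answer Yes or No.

φ(13) = 13 − 1 = 12 = 2^2 · 3.
Test 10^(12/q) mod 13 for each prime factor q of 12:
10^6 ≡ 1 (mod 13)  [q = 2: ≡ 1 ✗]
10^4 ≡ 3 (mod 13)  [q = 3: ≢ 1 ✓]
Since 10^6 ≡ 1, the order of 10 divides 6 < 12, so 10 is not a primitive root.

No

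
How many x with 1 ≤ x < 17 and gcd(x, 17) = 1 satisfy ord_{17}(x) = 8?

4

φ(17) = 17 − 1 = 16 = 2^4.
Since (Z/17Z)^× is cyclic of order 16, the number of elements of order d is φ(d) when d | 16 and 0 otherwise.
8 = 2^3 divides 16, and φ(8) = 4.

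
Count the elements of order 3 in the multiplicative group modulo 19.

2

φ(19) = 19 − 1 = 18 = 2 · 3^2.
(Z/19Z)^× is cyclic (|G| = 18); a cyclic group of order m has exactly φ(d) elements of each order d | m, and none otherwise.
3 | 18, and φ(3) = 3 − 1 = 2.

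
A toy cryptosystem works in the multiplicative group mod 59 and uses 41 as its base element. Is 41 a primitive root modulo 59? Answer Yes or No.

No

φ(59) = 59 − 1 = 58 = 2 · 29.
It suffices to check that the order of 41 is not a proper divisor of 58: compute 41^(58/q) for q ∈ {2, 29}.
41^29 ≡ 1 (mod 59)  [q = 2: ≡ 1 ✗]
41^2 ≡ 29 (mod 59)  [q = 29: ≢ 1 ✓]
41^29 ≡ 1 shows ord(41) | 29, strictly less than φ(59); not a primitive root.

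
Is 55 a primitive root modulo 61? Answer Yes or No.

Yes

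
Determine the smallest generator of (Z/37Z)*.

2

φ(37) = 37 − 1 = 36 = 2^2 · 3^2.
g is a primitive root iff g^(36/q) ≢ 1 (mod 37) for each prime q ∈ {2, 3}.
g = 2: 2^18 ≡ 36; 2^12 ≡ 26 — none is 1, so 2 is a primitive root.
The smallest primitive root modulo 37 is 2.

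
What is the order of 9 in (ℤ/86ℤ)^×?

Since 9 ∈ (Z/86Z)^×, its order divides φ(86) = φ(2)·φ(43) = 1·42 = 42 = 2 · 3 · 7.
Divisors of 42: 1, 2, 3, 6, 7, 14, 21, 42.
Check 9^d mod 86 for each divisor in increasing order:
9^1 ≡ 9
9^2 ≡ 81
9^3 ≡ 41
9^6 ≡ 47
9^7 ≡ 79
9^14 ≡ 49
9^21 ≡ 1
So ord_86(9) = 21.

21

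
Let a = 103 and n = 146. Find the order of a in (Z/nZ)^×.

24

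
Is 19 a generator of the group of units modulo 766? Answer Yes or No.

φ(766) = φ(2)·φ(383) = 1·382 = 382 = 2 · 191.
Test 19^(382/q) mod 766 for each prime factor q of 382:
19^191 ≡ 1 (mod 766)  [q = 2: ≡ 1 ✗]
19^2 ≡ 361 (mod 766)  [q = 191: ≢ 1 ✓]
The check at q = 2 fails, so 19 generates a proper subgroup.

No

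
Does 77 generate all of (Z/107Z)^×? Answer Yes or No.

Yes

φ(107) = 107 − 1 = 106 = 2 · 53.
It suffices to check that the order of 77 is not a proper divisor of 106: compute 77^(106/q) for q ∈ {2, 53}.
77^53 ≡ 106 (mod 107)  [q = 2: ≢ 1 ✓]
77^2 ≡ 44 (mod 107)  [q = 53: ≢ 1 ✓]
None equal 1, so ord_107(77) = 106: 77 is a primitive root.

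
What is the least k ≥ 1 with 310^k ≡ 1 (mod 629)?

12

The order of 310 must divide φ(629) = φ(17·37) = (17−1)·(37−1) = 16·36 = 576 = 2^6 · 3^2.
Divisors of 576: 1, 2, 3, 4, 6, 8, 9, 12, 16, 18, 24, 32, 36, 48, 64, 72, 96, 144, 192, 288, 576.
Evaluate successive powers at the divisors of 576:
310^1 ≡ 310
310^2 ≡ 492
310^3 ≡ 302
310^4 ≡ 528
310^6 ≡ 628
310^8 ≡ 137
310^9 ≡ 327
310^12 ≡ 1
The smallest such exponent is 12, so the order of 310 is 12.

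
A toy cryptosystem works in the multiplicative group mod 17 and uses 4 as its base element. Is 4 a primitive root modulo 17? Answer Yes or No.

φ(17) = 17 − 1 = 16 = 2^4.
It suffices to check that the order of 4 is not a proper divisor of 16: compute 4^(16/q) for q ∈ {2}.
4^8 ≡ 1 (mod 17)  [q = 2: ≡ 1 ✗]
The check at q = 2 fails, so 4 generates a proper subgroup.

No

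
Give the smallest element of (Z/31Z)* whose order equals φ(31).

3

φ(31) = 31 − 1 = 30 = 2 · 3 · 5.
Test candidates g = 2, 3, … against the prime factors q ∈ {2, 3, 5} of φ(31): g is a generator iff g^(30/q) ≢ 1 for every such q.
g = 2: 2^15 ≡ 1 — hits 1, so not a primitive root.
g = 3: 3^15 ≡ 30; 3^10 ≡ 25; 3^6 ≡ 16 — none is 1, so 3 is a primitive root.
So 3 is the smallest generator of (Z/31Z)^×.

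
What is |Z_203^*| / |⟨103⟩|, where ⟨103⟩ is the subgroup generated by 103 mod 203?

4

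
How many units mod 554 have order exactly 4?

φ(554) = φ(2)·φ(277) = 1·276 = 276 = 2^2 · 3 · 23.
In a cyclic group of order 276, there are φ(d) elements of order d for each divisor d of 276, and zero for non-divisors.
4 = 2^2 divides 276, and φ(4) = 2.

2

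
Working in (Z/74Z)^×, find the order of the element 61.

By Lagrange's theorem, ord_74(61) divides φ(74) = φ(2)·φ(37) = 1·36 = 36 = 2^2 · 3^2.
Divisors of 36: 1, 2, 3, 4, 6, 9, 12, 18, 36.
Evaluate successive powers at the divisors of 36:
61^1 ≡ 61 (mod 74)
61^2 ≡ 21 (mod 74)
61^3 ≡ 23 (mod 74)
61^4 ≡ 71 (mod 74)
61^6 ≡ 11 (mod 74)
61^9 ≡ 31 (mod 74)
61^12 ≡ 47 (mod 74)
61^18 ≡ 73 (mod 74)
61^36 ≡ 1 (mod 74) ✓
So ord_74(61) = 36.

36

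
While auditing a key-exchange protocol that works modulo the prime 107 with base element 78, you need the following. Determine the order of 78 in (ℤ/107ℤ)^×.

106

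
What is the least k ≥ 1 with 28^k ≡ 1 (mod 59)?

By Lagrange's theorem, ord_59(28) divides φ(59) = 59 − 1 = 58 = 2 · 29.
Divisors of 58: 1, 2, 29, 58.
Evaluate successive powers at the divisors of 58:
28^1 ≡ 28 (mod 59)
28^2 ≡ 17 (mod 59)
28^29 ≡ 1 (mod 59) ✓
The smallest such exponent is 29, so the order of 28 is 29.

29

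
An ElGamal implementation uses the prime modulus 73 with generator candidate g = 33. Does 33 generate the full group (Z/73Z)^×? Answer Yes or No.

Yes

φ(73) = 73 − 1 = 72 = 2^3 · 3^2.
Test 33^(72/q) mod 73 for each prime factor q of 72:
33^36 ≡ 72 (mod 73)  [q = 2: ≢ 1 ✓]
33^24 ≡ 8 (mod 73)  [q = 3: ≢ 1 ✓]
Every test exponent gives a nontrivial residue, hence 33 generates the full group.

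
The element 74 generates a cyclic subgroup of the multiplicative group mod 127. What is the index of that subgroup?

2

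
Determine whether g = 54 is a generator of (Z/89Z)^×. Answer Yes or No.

Yes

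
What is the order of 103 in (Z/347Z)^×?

Since 103 ∈ (Z/347Z)^×, its order divides φ(347) = 347 − 1 = 346 = 2 · 173.
Divisors of 346: 1, 2, 173, 346.
Evaluate successive powers at the divisors of 346:
103^1 ≡ 103
103^2 ≡ 199
103^173 ≡ 346
103^346 ≡ 1
Hence ord(103) = 346.

346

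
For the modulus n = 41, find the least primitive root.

6

φ(41) = 41 − 1 = 40 = 2^3 · 5.
Test candidates g = 2, 3, … against the prime factors q ∈ {2, 5} of φ(41): g is a generator iff g^(40/q) ≢ 1 for every such q.
g = 2: 2^20 ≡ 1 — hits 1, so not a primitive root.
g = 3: 3^20 ≡ 40; 3^8 ≡ 1 — hits 1, so not a primitive root.
g = 4: 4^20 ≡ 1 — hits 1, so not a primitive root.
g = 5: 5^20 ≡ 1 — hits 1, so not a primitive root.
g = 6: 6^20 ≡ 40; 6^8 ≡ 10 — none is 1, so 6 is a primitive root.
Hence the least primitive root of 41 is 6.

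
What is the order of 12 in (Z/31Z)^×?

30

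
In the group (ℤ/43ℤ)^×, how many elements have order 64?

0

φ(43) = 43 − 1 = 42 = 2 · 3 · 7.
Since (Z/43Z)^× is cyclic of order 42, the number of elements of order d is φ(d) when d | 42 and 0 otherwise.
Since 64 ∤ 42, the count is 0.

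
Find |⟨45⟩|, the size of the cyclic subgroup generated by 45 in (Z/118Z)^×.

By Lagrange's theorem, ord_118(45) divides φ(118) = φ(2)·φ(59) = 1·58 = 58 = 2 · 29.
Divisors of 58: 1, 2, 29, 58.
Evaluate successive powers at the divisors of 58:
45^1 ≡ 45 (mod 118)
45^2 ≡ 19 (mod 118)
45^29 ≡ 1 (mod 118) ✓
Therefore the multiplicative order of 45 modulo 118 is 29.

29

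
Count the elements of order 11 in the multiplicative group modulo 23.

φ(23) = 23 − 1 = 22 = 2 · 11.
Since (Z/23Z)^× is cyclic of order 22, the number of elements of order d is φ(d) when d | 22 and 0 otherwise.
11 | 22, and φ(11) = 11 − 1 = 10.

10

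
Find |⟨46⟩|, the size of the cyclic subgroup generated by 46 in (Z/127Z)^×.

126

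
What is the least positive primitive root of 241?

φ(241) = 241 − 1 = 240 = 2^4 · 3 · 5.
g is a primitive root iff g^(240/q) ≢ 1 (mod 241) for each prime q ∈ {2, 3, 5}.
g = 2: 2^120 ≡ 1 — hits 1, so not a primitive root.
g = 3: 3^120 ≡ 1 — hits 1, so not a primitive root.
g = 4: 4^120 ≡ 1 — hits 1, so not a primitive root.
g = 5: 5^120 ≡ 1 — hits 1, so not a primitive root.
g = 6: 6^120 ≡ 1 — hits 1, so not a primitive root.
g = 7: 7^120 ≡ 240; 7^80 ≡ 15; 7^48 ≡ 91 — none is 1, so 7 is a primitive root.
So 7 is the smallest generator of (Z/241Z)^×.

7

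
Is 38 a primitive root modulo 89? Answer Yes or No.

φ(89) = 89 − 1 = 88 = 2^3 · 11.
An element g generates (Z/89Z)^× iff g^(88/q) ≢ 1 (mod 89) for each prime q ∈ {2, 11}.
38^44 ≡ 88 (mod 89)  [q = 2: ≢ 1 ✓]
38^8 ≡ 67 (mod 89)  [q = 11: ≢ 1 ✓]
All checks pass, so 38 has order 88 and is a primitive root modulo 89.

Yes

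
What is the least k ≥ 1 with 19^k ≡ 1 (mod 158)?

39

The order of 19 must divide φ(158) = φ(2)·φ(79) = 1·78 = 78 = 2 · 3 · 13.
Divisors of 78: 1, 2, 3, 6, 13, 26, 39, 78.
Test each divisor d:
19^1 ≡ 19
19^2 ≡ 45
19^3 ≡ 65
19^6 ≡ 117
19^13 ≡ 23
19^26 ≡ 55
19^39 ≡ 1
So ord_158(19) = 39.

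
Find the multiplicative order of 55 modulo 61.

60

The order of 55 must divide φ(61) = 61 − 1 = 60 = 2^2 · 3 · 5.
Divisors of 60: 1, 2, 3, 4, 5, 6, 10, 12, 15, 20, 30, 60.
Check 55^d mod 61 for each divisor in increasing order:
55^1 ≡ 55 (mod 61)
55^2 ≡ 36 (mod 61)
55^3 ≡ 28 (mod 61)
55^4 ≡ 15 (mod 61)
55^5 ≡ 32 (mod 61)
55^6 ≡ 52 (mod 61)
55^10 ≡ 48 (mod 61)
55^12 ≡ 20 (mod 61)
55^15 ≡ 11 (mod 61)
55^20 ≡ 47 (mod 61)
55^30 ≡ 60 (mod 61)
55^60 ≡ 1 (mod 61) ✓
The smallest such exponent is 60, so the order of 55 is 60.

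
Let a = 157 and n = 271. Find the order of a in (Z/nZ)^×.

By Lagrange's theorem, ord_271(157) divides φ(271) = 271 − 1 = 270 = 2 · 3^3 · 5.
Divisors of 270: 1, 2, 3, 5, 6, 9, 10, 15, 18, 27, 30, 45, 54, 90, 135, 270.
Compute 157^d (mod 271) for the divisors d until we hit 1:
157^1 ≡ 157 (mod 271)
157^2 ≡ 259 (mod 271)
157^3 ≡ 13 (mod 271)
157^5 ≡ 115 (mod 271)
157^6 ≡ 169 (mod 271)
157^9 ≡ 29 (mod 271)
157^10 ≡ 217 (mod 271)
157^15 ≡ 23 (mod 271)
157^18 ≡ 28 (mod 271)
157^27 ≡ 270 (mod 271)
157^30 ≡ 258 (mod 271)
157^45 ≡ 243 (mod 271)
157^54 ≡ 1 (mod 271) ✓
Therefore the multiplicative order of 157 modulo 271 is 54.

54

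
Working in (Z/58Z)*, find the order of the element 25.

7

By Lagrange's theorem, ord_58(25) divides φ(58) = φ(2)·φ(29) = 1·28 = 28 = 2^2 · 7.
Divisors of 28: 1, 2, 4, 7, 14, 28.
Evaluate successive powers at the divisors of 28:
25^1 ≡ 25 (mod 58)
25^2 ≡ 45 (mod 58)
25^4 ≡ 53 (mod 58)
25^7 ≡ 1 (mod 58) ✓
So ord_58(25) = 7.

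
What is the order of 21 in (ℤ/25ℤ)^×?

5

ord(21) | φ(25) = φ(5^2) = 5·(5−1) = 20 = 2^2 · 5.
Divisors of 20: 1, 2, 4, 5, 10, 20.
Compute 21^d (mod 25) for the divisors d until we hit 1:
21^1 ≡ 21 (mod 25)
21^2 ≡ 16 (mod 25)
21^4 ≡ 6 (mod 25)
21^5 ≡ 1 (mod 25) ✓
Therefore the multiplicative order of 21 modulo 25 is 5.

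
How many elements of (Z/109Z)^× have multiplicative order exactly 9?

6

φ(109) = 109 − 1 = 108 = 2^2 · 3^3.
(Z/109Z)^× is cyclic (|G| = 108); a cyclic group of order m has exactly φ(d) elements of each order d | m, and none otherwise.
9 = 3^2 divides 108, and φ(9) = 6.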